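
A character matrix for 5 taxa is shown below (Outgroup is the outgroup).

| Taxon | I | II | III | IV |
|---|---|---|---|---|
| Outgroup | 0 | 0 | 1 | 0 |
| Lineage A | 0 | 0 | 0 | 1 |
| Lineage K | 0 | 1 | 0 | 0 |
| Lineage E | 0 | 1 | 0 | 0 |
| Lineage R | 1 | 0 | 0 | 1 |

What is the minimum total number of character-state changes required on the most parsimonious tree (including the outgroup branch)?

Character polarity is set by the outgroup: the derived state is whichever differs from the outgroup's state, so for III the derived state is '0', and for the remaining characters it is '1'.
I: derived state '1' in Lineage R only — an autapomorphy, so it tells us nothing about relationships among taxa.
II (derived state '1') is shared by Lineage E and Lineage K — a synapomorphy uniting that clade.
III (derived state '0') is shared by all ingroup taxa — unites the whole ingroup.
Only Lineage A and Lineage R show the derived state '1' for IV, supporting them as a clade.
Most parsimonious ingroup topology: ((Lineage A,Lineage R),(Lineage K,Lineage E)).
Changes per character on this tree: I: 1; II: 1; III: 1; IV: 1.
Total = 4.

4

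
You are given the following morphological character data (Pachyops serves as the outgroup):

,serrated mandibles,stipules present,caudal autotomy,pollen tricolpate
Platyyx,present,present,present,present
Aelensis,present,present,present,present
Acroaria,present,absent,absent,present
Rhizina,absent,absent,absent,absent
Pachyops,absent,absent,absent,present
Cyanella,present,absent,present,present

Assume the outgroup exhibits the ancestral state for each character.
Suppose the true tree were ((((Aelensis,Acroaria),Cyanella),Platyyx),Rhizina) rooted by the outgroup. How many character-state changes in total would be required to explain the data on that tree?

6

Map each character onto ((((Aelensis,Acroaria),Cyanella),Platyyx),Rhizina) (rooted by Pachyops) and count the minimum state changes it requires (Fitch parsimony):
serrated mandibles: 1; stipules present: 2; caudal autotomy: 2; pollen tricolpate: 1.
Total tree length = 6.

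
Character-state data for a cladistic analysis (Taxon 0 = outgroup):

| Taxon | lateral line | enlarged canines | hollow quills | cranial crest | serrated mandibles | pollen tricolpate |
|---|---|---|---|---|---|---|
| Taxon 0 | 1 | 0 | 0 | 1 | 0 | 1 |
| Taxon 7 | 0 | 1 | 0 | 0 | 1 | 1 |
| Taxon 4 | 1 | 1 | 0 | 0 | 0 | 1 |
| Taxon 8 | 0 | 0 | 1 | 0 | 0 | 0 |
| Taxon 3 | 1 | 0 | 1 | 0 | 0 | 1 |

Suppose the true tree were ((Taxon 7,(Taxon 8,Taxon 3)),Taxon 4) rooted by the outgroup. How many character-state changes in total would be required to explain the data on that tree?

8

Map each character onto ((Taxon 7,(Taxon 8,Taxon 3)),Taxon 4) (rooted by Taxon 0) and count the minimum state changes it requires (Fitch parsimony):
lateral line: 2; enlarged canines: 2; hollow quills: 1; cranial crest: 1; serrated mandibles: 1; pollen tricolpate: 1.
Total tree length = 8.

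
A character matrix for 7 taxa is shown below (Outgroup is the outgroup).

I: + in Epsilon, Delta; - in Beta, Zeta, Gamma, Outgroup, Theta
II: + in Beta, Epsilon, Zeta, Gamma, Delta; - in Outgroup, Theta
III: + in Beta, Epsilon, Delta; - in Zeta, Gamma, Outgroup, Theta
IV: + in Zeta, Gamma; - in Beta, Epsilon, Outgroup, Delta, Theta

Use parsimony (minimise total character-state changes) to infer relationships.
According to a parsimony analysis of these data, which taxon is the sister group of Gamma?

Zeta

The outgroup has state '-' for every character, so '+' is the derived state throughout.
Only Delta and Epsilon show the derived state '+' for I, supporting them as a clade.
II (derived state '+') is shared by Beta, Delta, Epsilon, Gamma, and Zeta — a synapomorphy uniting that clade.
III: derived state '+' in Beta, Delta, and Epsilon only — synapomorphy for {Beta, Delta, Epsilon}.
IV: derived state '+' in Gamma and Zeta only — synapomorphy for {Gamma, Zeta}.
Most parsimonious ingroup topology: (Theta,(((Delta,Epsilon),Beta),(Gamma,Zeta))).
Gamma and Zeta form a cherry on this tree, so they are sister taxa.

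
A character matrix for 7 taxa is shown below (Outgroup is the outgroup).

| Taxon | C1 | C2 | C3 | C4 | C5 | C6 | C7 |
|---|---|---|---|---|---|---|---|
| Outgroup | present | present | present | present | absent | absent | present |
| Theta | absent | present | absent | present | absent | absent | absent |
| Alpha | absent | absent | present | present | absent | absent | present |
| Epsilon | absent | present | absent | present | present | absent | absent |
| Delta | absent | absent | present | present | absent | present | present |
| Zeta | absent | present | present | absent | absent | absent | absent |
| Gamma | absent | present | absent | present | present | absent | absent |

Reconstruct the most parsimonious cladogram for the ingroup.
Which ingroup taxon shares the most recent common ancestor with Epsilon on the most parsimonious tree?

Character polarity is set by the outgroup: the derived state is whichever differs from the outgroup's state, so for C1, C2, C3, C4, C7 the derived state is 'absent', and for the remaining characters it is 'present'.
C1 (derived state 'absent') is shared by all ingroup taxa — unites the whole ingroup.
C2: derived state 'absent' in Alpha and Delta only — synapomorphy for {Alpha, Delta}.
Only Epsilon, Gamma, and Theta show the derived state 'absent' for C3, supporting them as a clade.
C4: derived state 'absent' in Zeta only — an autapomorphy, so it tells us nothing about relationships among taxa.
C5 (derived state 'present') is shared by Epsilon and Gamma — a synapomorphy uniting that clade.
C6: derived state 'present' in Delta only — an autapomorphy, so it tells us nothing about relationships among taxa.
Only Epsilon, Gamma, Theta, and Zeta show the derived state 'absent' for C7, supporting them as a clade.
Most parsimonious ingroup topology: (((Theta,(Epsilon,Gamma)),Zeta),(Alpha,Delta)).
Epsilon and Gamma form a cherry on this tree, so they are sister taxa.

Gamma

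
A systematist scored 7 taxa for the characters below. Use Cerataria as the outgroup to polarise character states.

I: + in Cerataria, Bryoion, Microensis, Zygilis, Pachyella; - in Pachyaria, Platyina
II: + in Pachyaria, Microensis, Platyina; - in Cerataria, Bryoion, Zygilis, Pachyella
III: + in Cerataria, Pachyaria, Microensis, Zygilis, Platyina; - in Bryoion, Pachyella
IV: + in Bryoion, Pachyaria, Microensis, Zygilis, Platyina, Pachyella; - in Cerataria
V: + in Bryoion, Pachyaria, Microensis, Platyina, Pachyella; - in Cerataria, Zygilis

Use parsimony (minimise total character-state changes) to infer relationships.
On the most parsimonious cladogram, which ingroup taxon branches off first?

Character polarity is set by the outgroup: the derived state is whichever differs from the outgroup's state, so for I, III the derived state is '-', and for the remaining characters it is '+'.
Only Pachyaria and Platyina show the derived state '-' for I, supporting them as a clade.
II: derived state '+' in Microensis, Pachyaria, and Platyina only — synapomorphy for {Microensis, Pachyaria, Platyina}.
III: derived state '-' in Bryoion and Pachyella only — synapomorphy for {Bryoion, Pachyella}.
IV (derived state '+') is shared by all ingroup taxa — unites the whole ingroup.
V (derived state '+') is shared by Bryoion, Microensis, Pachyaria, Pachyella, and Platyina — a synapomorphy uniting that clade.
Most parsimonious ingroup topology: (((Bryoion,Pachyella),((Pachyaria,Platyina),Microensis)),Zygilis).
Zygilis is sister to the clade containing all other ingroup taxa, so it is the earliest-diverging (most basal) ingroup lineage.

Zygilis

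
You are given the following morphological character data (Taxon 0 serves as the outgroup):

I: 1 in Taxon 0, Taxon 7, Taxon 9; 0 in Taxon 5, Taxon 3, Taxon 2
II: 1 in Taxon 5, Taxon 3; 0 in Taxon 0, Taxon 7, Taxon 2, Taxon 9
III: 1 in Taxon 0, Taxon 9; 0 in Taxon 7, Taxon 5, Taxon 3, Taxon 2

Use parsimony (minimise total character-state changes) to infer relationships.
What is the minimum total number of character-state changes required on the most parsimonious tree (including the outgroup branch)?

Character polarity is set by the outgroup: the derived state is whichever differs from the outgroup's state, so for I, III the derived state is '0', and for the remaining characters it is '1'.
Only Taxon 2, Taxon 3, and Taxon 5 show the derived state '0' for I, supporting them as a clade.
II: derived state '1' in Taxon 3 and Taxon 5 only — synapomorphy for {Taxon 3, Taxon 5}.
Only Taxon 2, Taxon 3, Taxon 5, and Taxon 7 show the derived state '0' for III, supporting them as a clade.
Most parsimonious ingroup topology: ((Taxon 7,((Taxon 5,Taxon 3),Taxon 2)),Taxon 9).
Changes per character on this tree: I: 1; II: 1; III: 1.
Total = 3.

3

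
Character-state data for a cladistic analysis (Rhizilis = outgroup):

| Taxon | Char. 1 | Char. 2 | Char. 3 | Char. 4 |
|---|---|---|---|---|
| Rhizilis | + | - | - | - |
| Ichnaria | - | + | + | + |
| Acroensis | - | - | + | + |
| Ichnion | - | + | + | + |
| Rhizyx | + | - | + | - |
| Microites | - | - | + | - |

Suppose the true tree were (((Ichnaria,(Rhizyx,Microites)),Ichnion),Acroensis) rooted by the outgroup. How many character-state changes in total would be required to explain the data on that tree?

7

Map each character onto (((Ichnaria,(Rhizyx,Microites)),Ichnion),Acroensis) (rooted by Rhizilis) and count the minimum state changes it requires (Fitch parsimony):
Char. 1: 2; Char. 2: 2; Char. 3: 1; Char. 4: 2.
Total tree length = 7.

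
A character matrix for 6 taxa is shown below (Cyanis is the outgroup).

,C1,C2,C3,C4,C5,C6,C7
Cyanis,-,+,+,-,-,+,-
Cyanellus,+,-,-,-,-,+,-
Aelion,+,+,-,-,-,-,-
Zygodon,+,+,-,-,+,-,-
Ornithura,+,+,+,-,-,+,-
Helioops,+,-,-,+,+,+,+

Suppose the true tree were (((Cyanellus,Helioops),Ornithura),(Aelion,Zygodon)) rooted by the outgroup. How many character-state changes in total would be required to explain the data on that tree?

9

Map each character onto (((Cyanellus,Helioops),Ornithura),(Aelion,Zygodon)) (rooted by Cyanis) and count the minimum state changes it requires (Fitch parsimony):
C1: 1; C2: 1; C3: 2; C4: 1; C5: 2; C6: 1; C7: 1.
Total tree length = 9.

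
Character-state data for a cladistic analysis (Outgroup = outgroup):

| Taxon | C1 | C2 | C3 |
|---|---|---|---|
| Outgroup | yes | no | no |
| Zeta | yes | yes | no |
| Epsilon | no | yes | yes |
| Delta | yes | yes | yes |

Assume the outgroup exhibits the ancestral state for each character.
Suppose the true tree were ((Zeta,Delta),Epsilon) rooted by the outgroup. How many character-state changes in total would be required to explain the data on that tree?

4

Map each character onto ((Zeta,Delta),Epsilon) (rooted by Outgroup) and count the minimum state changes it requires (Fitch parsimony):
C1: 1; C2: 1; C3: 2.
Total tree length = 4.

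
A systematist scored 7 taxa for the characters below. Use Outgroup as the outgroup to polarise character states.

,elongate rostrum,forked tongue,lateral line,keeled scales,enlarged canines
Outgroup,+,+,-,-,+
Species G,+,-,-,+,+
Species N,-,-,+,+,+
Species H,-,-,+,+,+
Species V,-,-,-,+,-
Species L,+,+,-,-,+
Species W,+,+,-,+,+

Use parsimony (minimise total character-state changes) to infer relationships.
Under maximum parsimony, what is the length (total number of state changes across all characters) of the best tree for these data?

Character polarity is set by the outgroup: the derived state is whichever differs from the outgroup's state, so for elongate rostrum, forked tongue, enlarged canines the derived state is '-', and for the remaining characters it is '+'.
elongate rostrum (derived state '-') is shared by Species H, Species N, and Species V — a synapomorphy uniting that clade.
forked tongue (derived state '-') is shared by Species G, Species H, Species N, and Species V — a synapomorphy uniting that clade.
Only Species H and Species N show the derived state '+' for lateral line, supporting them as a clade.
keeled scales: derived state '+' in Species G, Species H, Species N, Species V, and Species W only — synapomorphy for {Species G, Species H, Species N, Species V, Species W}.
enlarged canines: derived state '-' in Species V only — an autapomorphy, so it tells us nothing about relationships among taxa.
Most parsimonious ingroup topology: (((Species G,((Species N,Species H),Species V)),Species W),Species L).
Changes per character on this tree: elongate rostrum: 1; forked tongue: 1; lateral line: 1; keeled scales: 1; enlarged canines: 1.
Total = 5.

5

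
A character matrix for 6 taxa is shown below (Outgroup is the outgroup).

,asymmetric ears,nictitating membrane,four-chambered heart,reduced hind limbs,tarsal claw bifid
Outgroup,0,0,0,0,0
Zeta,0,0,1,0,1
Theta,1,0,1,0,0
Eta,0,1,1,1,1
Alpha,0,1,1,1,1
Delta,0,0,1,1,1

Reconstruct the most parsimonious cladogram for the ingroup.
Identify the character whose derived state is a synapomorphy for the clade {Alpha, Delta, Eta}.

reduced hind limbs

The outgroup has state '0' for every character, so '1' is the derived state throughout.
asymmetric ears: derived state '1' in Theta only — an autapomorphy, so it tells us nothing about relationships among taxa.
nictitating membrane (derived state '1') is shared by Alpha and Eta — a synapomorphy uniting that clade.
four-chambered heart (derived state '1') is shared by all ingroup taxa — unites the whole ingroup.
Only Alpha, Delta, and Eta show the derived state '1' for reduced hind limbs, supporting them as a clade.
tarsal claw bifid (derived state '1') is shared by Alpha, Delta, Eta, and Zeta — a synapomorphy uniting that clade.
Most parsimonious ingroup topology: ((Zeta,((Eta,Alpha),Delta)),Theta).
The clade {Alpha, Delta, Eta} is supported by reduced hind limbs: its derived state '1' occurs in exactly those taxa and in no other taxon (including the outgroup).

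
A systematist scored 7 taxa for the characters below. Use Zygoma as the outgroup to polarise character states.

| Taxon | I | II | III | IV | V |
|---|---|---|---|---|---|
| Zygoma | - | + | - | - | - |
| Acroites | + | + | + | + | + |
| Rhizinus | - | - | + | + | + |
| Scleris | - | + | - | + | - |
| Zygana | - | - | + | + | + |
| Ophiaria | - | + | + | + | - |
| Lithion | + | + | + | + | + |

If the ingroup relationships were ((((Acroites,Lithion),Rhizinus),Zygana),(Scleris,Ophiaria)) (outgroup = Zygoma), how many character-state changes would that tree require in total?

7

Map each character onto ((((Acroites,Lithion),Rhizinus),Zygana),(Scleris,Ophiaria)) (rooted by Zygoma) and count the minimum state changes it requires (Fitch parsimony):
I: 1; II: 2; III: 2; IV: 1; V: 1.
Total tree length = 7.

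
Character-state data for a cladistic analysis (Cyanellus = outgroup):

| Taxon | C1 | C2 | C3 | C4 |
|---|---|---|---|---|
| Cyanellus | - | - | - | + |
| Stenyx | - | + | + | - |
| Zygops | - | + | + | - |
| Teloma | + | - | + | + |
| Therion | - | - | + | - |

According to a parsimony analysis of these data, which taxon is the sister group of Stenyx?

Character polarity is set by the outgroup: the derived state is whichever differs from the outgroup's state, so for C4 the derived state is '-', and for the remaining characters it is '+'.
C1: derived state '+' in Teloma only — an autapomorphy, so it tells us nothing about relationships among taxa.
Only Stenyx and Zygops show the derived state '+' for C2, supporting them as a clade.
C3 (derived state '+') is shared by all ingroup taxa — unites the whole ingroup.
C4: derived state '-' in Stenyx, Therion, and Zygops only — synapomorphy for {Stenyx, Therion, Zygops}.
Most parsimonious ingroup topology: (((Stenyx,Zygops),Therion),Teloma).
Stenyx and Zygops form a cherry on this tree, so they are sister taxa.

Zygops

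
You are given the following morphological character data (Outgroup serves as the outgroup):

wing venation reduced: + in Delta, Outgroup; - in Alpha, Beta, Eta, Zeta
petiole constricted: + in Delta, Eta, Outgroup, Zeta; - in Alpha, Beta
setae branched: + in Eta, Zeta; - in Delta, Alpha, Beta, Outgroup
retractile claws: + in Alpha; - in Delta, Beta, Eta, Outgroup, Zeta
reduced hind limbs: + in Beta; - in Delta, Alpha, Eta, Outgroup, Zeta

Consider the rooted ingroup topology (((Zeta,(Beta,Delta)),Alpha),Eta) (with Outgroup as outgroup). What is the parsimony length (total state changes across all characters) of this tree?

Map each character onto (((Zeta,(Beta,Delta)),Alpha),Eta) (rooted by Outgroup) and count the minimum state changes it requires (Fitch parsimony):
wing venation reduced: 2; petiole constricted: 2; setae branched: 2; retractile claws: 1; reduced hind limbs: 1.
Total tree length = 8.

8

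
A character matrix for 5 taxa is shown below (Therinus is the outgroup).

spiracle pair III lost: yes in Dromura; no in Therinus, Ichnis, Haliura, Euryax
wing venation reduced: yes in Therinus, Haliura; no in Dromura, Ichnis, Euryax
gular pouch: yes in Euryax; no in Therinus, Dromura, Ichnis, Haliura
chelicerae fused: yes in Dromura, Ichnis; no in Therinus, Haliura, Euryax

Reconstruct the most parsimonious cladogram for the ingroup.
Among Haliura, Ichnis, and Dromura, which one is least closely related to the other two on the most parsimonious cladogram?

Character polarity is set by the outgroup: the derived state is whichever differs from the outgroup's state, so for wing venation reduced the derived state is 'no', and for the remaining characters it is 'yes'.
spiracle pair III lost: derived state 'yes' in Dromura only — an autapomorphy, so it tells us nothing about relationships among taxa.
wing venation reduced: derived state 'no' in Dromura, Euryax, and Ichnis only — synapomorphy for {Dromura, Euryax, Ichnis}.
gular pouch (derived state 'yes') is unique to Euryax (autapomorphy; uninformative for grouping).
chelicerae fused: derived state 'yes' in Dromura and Ichnis only — synapomorphy for {Dromura, Ichnis}.
Most parsimonious ingroup topology: (((Dromura,Ichnis),Euryax),Haliura).
Ichnis and Dromura share a more recent common ancestor with each other than either does with Haliura, so Haliura is the least closely related of the three.

Haliura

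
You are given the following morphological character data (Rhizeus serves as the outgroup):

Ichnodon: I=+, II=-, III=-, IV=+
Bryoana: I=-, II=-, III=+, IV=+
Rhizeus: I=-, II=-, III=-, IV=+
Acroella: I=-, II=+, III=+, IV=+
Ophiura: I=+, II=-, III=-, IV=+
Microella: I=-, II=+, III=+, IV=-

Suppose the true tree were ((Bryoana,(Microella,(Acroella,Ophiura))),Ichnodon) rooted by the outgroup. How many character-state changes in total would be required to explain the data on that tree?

Map each character onto ((Bryoana,(Microella,(Acroella,Ophiura))),Ichnodon) (rooted by Rhizeus) and count the minimum state changes it requires (Fitch parsimony):
I: 2; II: 2; III: 2; IV: 1.
Total tree length = 7.

7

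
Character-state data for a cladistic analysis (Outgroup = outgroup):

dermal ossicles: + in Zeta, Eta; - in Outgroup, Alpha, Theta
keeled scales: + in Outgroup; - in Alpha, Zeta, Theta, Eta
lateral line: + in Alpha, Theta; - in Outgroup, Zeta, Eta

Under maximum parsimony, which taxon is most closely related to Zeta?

Character polarity is set by the outgroup: the derived state is whichever differs from the outgroup's state, so for keeled scales the derived state is '-', and for the remaining characters it is '+'.
dermal ossicles: derived state '+' in Eta and Zeta only — synapomorphy for {Eta, Zeta}.
keeled scales (derived state '-') is shared by all ingroup taxa — unites the whole ingroup.
Only Alpha and Theta show the derived state '+' for lateral line, supporting them as a clade.
Most parsimonious ingroup topology: ((Alpha,Theta),(Zeta,Eta)).
Zeta and Eta form a cherry on this tree, so they are sister taxa.

Eta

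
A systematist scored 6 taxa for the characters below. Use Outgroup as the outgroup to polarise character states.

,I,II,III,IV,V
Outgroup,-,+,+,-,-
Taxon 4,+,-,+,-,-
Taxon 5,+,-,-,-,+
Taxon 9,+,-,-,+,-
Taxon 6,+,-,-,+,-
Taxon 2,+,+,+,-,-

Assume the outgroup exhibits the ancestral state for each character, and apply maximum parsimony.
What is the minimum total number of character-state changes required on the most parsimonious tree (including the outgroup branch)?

5

Character polarity is set by the outgroup: the derived state is whichever differs from the outgroup's state, so for II, III the derived state is '-', and for the remaining characters it is '+'.
I (derived state '+') is shared by all ingroup taxa — unites the whole ingroup.
II: derived state '-' in Taxon 4, Taxon 5, Taxon 6, and Taxon 9 only — synapomorphy for {Taxon 4, Taxon 5, Taxon 6, Taxon 9}.
Only Taxon 5, Taxon 6, and Taxon 9 show the derived state '-' for III, supporting them as a clade.
IV (derived state '+') is shared by Taxon 6 and Taxon 9 — a synapomorphy uniting that clade.
V (derived state '+') is unique to Taxon 5 (autapomorphy; uninformative for grouping).
Most parsimonious ingroup topology: ((Taxon 4,(Taxon 5,(Taxon 9,Taxon 6))),Taxon 2).
Changes per character on this tree: I: 1; II: 1; III: 1; IV: 1; V: 1.
Total = 5.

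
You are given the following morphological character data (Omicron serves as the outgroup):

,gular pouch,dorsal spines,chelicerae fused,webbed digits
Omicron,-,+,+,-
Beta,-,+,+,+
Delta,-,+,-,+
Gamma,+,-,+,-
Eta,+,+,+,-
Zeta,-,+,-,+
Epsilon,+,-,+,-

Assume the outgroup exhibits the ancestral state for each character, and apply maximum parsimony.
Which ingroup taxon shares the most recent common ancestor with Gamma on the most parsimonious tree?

Epsilon

Character polarity is set by the outgroup: the derived state is whichever differs from the outgroup's state, so for dorsal spines, chelicerae fused the derived state is '-', and for the remaining characters it is '+'.
gular pouch (derived state '+') is shared by Epsilon, Eta, and Gamma — a synapomorphy uniting that clade.
dorsal spines: derived state '-' in Epsilon and Gamma only — synapomorphy for {Epsilon, Gamma}.
chelicerae fused (derived state '-') is shared by Delta and Zeta — a synapomorphy uniting that clade.
webbed digits (derived state '+') is shared by Beta, Delta, and Zeta — a synapomorphy uniting that clade.
Most parsimonious ingroup topology: ((Beta,(Delta,Zeta)),((Gamma,Epsilon),Eta)).
Gamma and Epsilon form a cherry on this tree, so they are sister taxa.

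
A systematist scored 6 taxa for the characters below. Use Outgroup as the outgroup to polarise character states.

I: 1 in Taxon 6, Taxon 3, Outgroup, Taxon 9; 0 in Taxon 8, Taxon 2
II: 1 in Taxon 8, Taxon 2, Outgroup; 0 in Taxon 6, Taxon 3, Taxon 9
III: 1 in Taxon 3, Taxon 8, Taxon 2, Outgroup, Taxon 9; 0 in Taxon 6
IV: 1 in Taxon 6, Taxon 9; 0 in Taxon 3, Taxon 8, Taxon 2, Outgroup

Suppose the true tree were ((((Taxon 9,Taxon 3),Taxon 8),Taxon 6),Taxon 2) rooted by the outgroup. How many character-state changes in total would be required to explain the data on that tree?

Map each character onto ((((Taxon 9,Taxon 3),Taxon 8),Taxon 6),Taxon 2) (rooted by Outgroup) and count the minimum state changes it requires (Fitch parsimony):
I: 2; II: 2; III: 1; IV: 2.
Total tree length = 7.

7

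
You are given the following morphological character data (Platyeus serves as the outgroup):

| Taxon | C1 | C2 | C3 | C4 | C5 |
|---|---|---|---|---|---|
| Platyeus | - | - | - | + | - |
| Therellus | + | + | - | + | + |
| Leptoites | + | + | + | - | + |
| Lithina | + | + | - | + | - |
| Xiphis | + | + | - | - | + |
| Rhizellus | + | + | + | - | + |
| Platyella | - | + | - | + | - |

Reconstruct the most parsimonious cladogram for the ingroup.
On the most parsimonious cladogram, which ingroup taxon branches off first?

Character polarity is set by the outgroup: the derived state is whichever differs from the outgroup's state, so for C4 the derived state is '-', and for the remaining characters it is '+'.
C1 (derived state '+') is shared by Leptoites, Lithina, Rhizellus, Therellus, and Xiphis — a synapomorphy uniting that clade.
C2 (derived state '+') is shared by all ingroup taxa — unites the whole ingroup.
Only Leptoites and Rhizellus show the derived state '+' for C3, supporting them as a clade.
Only Leptoites, Rhizellus, and Xiphis show the derived state '-' for C4, supporting them as a clade.
Only Leptoites, Rhizellus, Therellus, and Xiphis show the derived state '+' for C5, supporting them as a clade.
Most parsimonious ingroup topology: (((Therellus,((Leptoites,Rhizellus),Xiphis)),Lithina),Platyella).
Platyella is sister to the clade containing all other ingroup taxa, so it is the earliest-diverging (most basal) ingroup lineage.

Platyella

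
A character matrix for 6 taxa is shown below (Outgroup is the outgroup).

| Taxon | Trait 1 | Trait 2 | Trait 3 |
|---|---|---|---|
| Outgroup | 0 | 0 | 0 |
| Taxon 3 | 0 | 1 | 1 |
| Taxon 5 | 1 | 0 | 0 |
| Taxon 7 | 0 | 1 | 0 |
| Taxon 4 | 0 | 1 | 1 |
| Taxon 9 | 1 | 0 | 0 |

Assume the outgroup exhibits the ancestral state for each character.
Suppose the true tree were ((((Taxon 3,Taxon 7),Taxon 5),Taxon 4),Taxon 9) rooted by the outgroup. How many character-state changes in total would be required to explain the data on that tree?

Map each character onto ((((Taxon 3,Taxon 7),Taxon 5),Taxon 4),Taxon 9) (rooted by Outgroup) and count the minimum state changes it requires (Fitch parsimony):
Trait 1: 2; Trait 2: 2; Trait 3: 2.
Total tree length = 6.

6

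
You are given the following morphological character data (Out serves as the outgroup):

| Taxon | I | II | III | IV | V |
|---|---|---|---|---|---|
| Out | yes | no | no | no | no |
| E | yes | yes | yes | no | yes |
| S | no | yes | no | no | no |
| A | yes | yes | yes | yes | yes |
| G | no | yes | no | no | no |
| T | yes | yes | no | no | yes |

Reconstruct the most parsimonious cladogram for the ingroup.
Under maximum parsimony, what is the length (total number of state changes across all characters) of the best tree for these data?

5

Character polarity is set by the outgroup: the derived state is whichever differs from the outgroup's state, so for I the derived state is 'no', and for the remaining characters it is 'yes'.
I: derived state 'no' in G and S only — synapomorphy for {G, S}.
II (derived state 'yes') is shared by all ingroup taxa — unites the whole ingroup.
Only A and E show the derived state 'yes' for III, supporting them as a clade.
IV (derived state 'yes') is unique to A (autapomorphy; uninformative for grouping).
Only A, E, and T show the derived state 'yes' for V, supporting them as a clade.
Most parsimonious ingroup topology: (((E,A),T),(S,G)).
Changes per character on this tree: I: 1; II: 1; III: 1; IV: 1; V: 1.
Total = 5.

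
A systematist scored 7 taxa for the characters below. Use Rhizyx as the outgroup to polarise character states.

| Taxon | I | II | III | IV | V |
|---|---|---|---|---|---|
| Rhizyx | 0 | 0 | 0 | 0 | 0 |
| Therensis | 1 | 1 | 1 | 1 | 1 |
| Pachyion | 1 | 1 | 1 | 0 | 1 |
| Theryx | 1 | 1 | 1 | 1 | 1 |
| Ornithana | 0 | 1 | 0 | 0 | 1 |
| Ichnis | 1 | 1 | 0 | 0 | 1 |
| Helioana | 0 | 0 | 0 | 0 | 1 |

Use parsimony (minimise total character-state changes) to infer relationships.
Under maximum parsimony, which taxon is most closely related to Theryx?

Therensis

The outgroup has state '0' for every character, so '1' is the derived state throughout.
I (derived state '1') is shared by Ichnis, Pachyion, Therensis, and Theryx — a synapomorphy uniting that clade.
II (derived state '1') is shared by Ichnis, Ornithana, Pachyion, Therensis, and Theryx — a synapomorphy uniting that clade.
Only Pachyion, Therensis, and Theryx show the derived state '1' for III, supporting them as a clade.
Only Therensis and Theryx show the derived state '1' for IV, supporting them as a clade.
All ingroup taxa share the derived state '1' for V; it defines the ingroup but does not resolve relationships within it.
Most parsimonious ingroup topology: (((((Therensis,Theryx),Pachyion),Ichnis),Ornithana),Helioana).
Theryx and Therensis form a cherry on this tree, so they are sister taxa.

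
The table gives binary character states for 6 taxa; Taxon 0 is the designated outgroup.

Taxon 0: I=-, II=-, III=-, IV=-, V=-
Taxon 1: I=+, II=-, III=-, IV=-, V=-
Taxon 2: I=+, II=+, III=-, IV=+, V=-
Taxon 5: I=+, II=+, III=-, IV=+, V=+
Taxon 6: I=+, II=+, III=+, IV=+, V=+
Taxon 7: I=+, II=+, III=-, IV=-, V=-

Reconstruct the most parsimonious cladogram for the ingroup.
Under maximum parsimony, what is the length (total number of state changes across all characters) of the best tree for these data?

5

The outgroup has state '-' for every character, so '+' is the derived state throughout.
I (derived state '+') is shared by all ingroup taxa — unites the whole ingroup.
II: derived state '+' in Taxon 2, Taxon 5, Taxon 6, and Taxon 7 only — synapomorphy for {Taxon 2, Taxon 5, Taxon 6, Taxon 7}.
III: derived state '+' in Taxon 6 only — an autapomorphy, so it tells us nothing about relationships among taxa.
IV (derived state '+') is shared by Taxon 2, Taxon 5, and Taxon 6 — a synapomorphy uniting that clade.
V: derived state '+' in Taxon 5 and Taxon 6 only — synapomorphy for {Taxon 5, Taxon 6}.
Most parsimonious ingroup topology: (Taxon 1,((Taxon 2,(Taxon 5,Taxon 6)),Taxon 7)).
Changes per character on this tree: I: 1; II: 1; III: 1; IV: 1; V: 1.
Total = 5.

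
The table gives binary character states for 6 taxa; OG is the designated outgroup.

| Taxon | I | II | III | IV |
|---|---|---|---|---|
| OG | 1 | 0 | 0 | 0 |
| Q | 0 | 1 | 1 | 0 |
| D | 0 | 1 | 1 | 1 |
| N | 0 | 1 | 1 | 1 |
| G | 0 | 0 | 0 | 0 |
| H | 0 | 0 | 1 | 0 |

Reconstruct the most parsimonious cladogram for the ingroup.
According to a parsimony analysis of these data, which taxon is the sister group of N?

Character polarity is set by the outgroup: the derived state is whichever differs from the outgroup's state, so for I the derived state is '0', and for the remaining characters it is '1'.
All ingroup taxa share the derived state '0' for I; it defines the ingroup but does not resolve relationships within it.
II (derived state '1') is shared by D, N, and Q — a synapomorphy uniting that clade.
III (derived state '1') is shared by D, H, N, and Q — a synapomorphy uniting that clade.
IV (derived state '1') is shared by D and N — a synapomorphy uniting that clade.
Most parsimonious ingroup topology: (((Q,(D,N)),H),G).
N and D form a cherry on this tree, so they are sister taxa.

D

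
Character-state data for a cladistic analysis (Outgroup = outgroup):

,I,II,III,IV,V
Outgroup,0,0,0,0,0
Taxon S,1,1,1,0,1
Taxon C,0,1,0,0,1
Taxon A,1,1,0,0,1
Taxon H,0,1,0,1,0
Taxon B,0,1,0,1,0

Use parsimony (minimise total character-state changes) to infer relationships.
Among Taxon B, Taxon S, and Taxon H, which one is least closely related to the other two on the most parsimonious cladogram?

The outgroup has state '0' for every character, so '1' is the derived state throughout.
I (derived state '1') is shared by Taxon A and Taxon S — a synapomorphy uniting that clade.
II (derived state '1') is shared by all ingroup taxa — unites the whole ingroup.
III (derived state '1') is unique to Taxon S (autapomorphy; uninformative for grouping).
Only Taxon B and Taxon H show the derived state '1' for IV, supporting them as a clade.
V: derived state '1' in Taxon A, Taxon C, and Taxon S only — synapomorphy for {Taxon A, Taxon C, Taxon S}.
Most parsimonious ingroup topology: (((Taxon S,Taxon A),Taxon C),(Taxon H,Taxon B)).
Taxon B and Taxon H share a more recent common ancestor with each other than either does with Taxon S, so Taxon S is the least closely related of the three.

Taxon S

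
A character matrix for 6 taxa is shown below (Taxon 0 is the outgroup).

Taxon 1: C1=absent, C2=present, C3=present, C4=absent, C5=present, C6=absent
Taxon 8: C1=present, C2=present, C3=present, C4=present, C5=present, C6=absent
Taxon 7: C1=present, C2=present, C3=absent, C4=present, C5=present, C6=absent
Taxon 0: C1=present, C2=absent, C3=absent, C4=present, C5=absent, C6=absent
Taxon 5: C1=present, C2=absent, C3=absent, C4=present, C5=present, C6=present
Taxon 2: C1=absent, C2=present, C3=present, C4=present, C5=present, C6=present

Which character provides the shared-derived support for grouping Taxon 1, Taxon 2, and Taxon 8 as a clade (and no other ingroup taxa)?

Character polarity is set by the outgroup: the derived state is whichever differs from the outgroup's state, so for C1, C4 the derived state is 'absent', and for the remaining characters it is 'present'.
C1 (derived state 'absent') is shared by Taxon 1 and Taxon 2 — a synapomorphy uniting that clade.
C2: derived state 'present' in Taxon 1, Taxon 2, Taxon 7, and Taxon 8 only — synapomorphy for {Taxon 1, Taxon 2, Taxon 7, Taxon 8}.
Only Taxon 1, Taxon 2, and Taxon 8 show the derived state 'present' for C3, supporting them as a clade.
C4 (derived state 'absent') is unique to Taxon 1 (autapomorphy; uninformative for grouping).
All ingroup taxa share the derived state 'present' for C5; it defines the ingroup but does not resolve relationships within it.
C6 (state 'present') occurs in Taxon 2 and Taxon 5 but conflicts with the nesting implied by the other characters — most parsimoniously interpreted as homoplasy.
Most parsimonious ingroup topology: (Taxon 5,((Taxon 8,(Taxon 1,Taxon 2)),Taxon 7)).
The clade {Taxon 1, Taxon 2, Taxon 8} is supported by C3: its derived state 'present' occurs in exactly those taxa and in no other taxon (including the outgroup).

C3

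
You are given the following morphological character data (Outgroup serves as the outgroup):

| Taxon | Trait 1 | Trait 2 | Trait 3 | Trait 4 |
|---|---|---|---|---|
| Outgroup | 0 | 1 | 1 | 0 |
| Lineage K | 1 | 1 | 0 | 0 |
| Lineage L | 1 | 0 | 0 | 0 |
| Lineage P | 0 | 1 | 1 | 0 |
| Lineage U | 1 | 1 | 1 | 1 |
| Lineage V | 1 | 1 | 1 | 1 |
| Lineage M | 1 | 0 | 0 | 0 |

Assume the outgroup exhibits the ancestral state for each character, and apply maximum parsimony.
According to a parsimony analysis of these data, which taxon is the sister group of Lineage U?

Lineage V

Character polarity is set by the outgroup: the derived state is whichever differs from the outgroup's state, so for Trait 2, Trait 3 the derived state is '0', and for the remaining characters it is '1'.
Only Lineage K, Lineage L, Lineage M, Lineage U, and Lineage V show the derived state '1' for Trait 1, supporting them as a clade.
Only Lineage L and Lineage M show the derived state '0' for Trait 2, supporting them as a clade.
Only Lineage K, Lineage L, and Lineage M show the derived state '0' for Trait 3, supporting them as a clade.
Trait 4 (derived state '1') is shared by Lineage U and Lineage V — a synapomorphy uniting that clade.
Most parsimonious ingroup topology: (((Lineage K,(Lineage L,Lineage M)),(Lineage U,Lineage V)),Lineage P).
Lineage U and Lineage V form a cherry on this tree, so they are sister taxa.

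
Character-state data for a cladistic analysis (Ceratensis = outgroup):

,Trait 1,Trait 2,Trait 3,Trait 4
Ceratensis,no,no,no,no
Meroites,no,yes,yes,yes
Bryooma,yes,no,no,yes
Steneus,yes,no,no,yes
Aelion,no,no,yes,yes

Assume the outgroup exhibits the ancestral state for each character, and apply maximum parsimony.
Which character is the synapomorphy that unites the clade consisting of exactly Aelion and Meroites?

Trait 3

The outgroup has state 'no' for every character, so 'yes' is the derived state throughout.
Trait 1 (derived state 'yes') is shared by Bryooma and Steneus — a synapomorphy uniting that clade.
Trait 2: derived state 'yes' in Meroites only — an autapomorphy, so it tells us nothing about relationships among taxa.
Only Aelion and Meroites show the derived state 'yes' for Trait 3, supporting them as a clade.
Trait 4 (derived state 'yes') is shared by all ingroup taxa — unites the whole ingroup.
Most parsimonious ingroup topology: ((Meroites,Aelion),(Bryooma,Steneus)).
The clade {Aelion, Meroites} is supported by Trait 3: its derived state 'yes' occurs in exactly those taxa and in no other taxon (including the outgroup).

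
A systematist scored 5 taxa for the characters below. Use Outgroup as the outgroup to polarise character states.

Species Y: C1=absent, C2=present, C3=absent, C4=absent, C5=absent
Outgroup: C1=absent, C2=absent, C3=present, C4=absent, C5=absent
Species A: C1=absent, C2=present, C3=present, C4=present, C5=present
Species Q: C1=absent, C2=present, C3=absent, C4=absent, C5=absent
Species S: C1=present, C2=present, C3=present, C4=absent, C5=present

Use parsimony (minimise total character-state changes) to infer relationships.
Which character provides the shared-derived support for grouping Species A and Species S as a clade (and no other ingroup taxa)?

Character polarity is set by the outgroup: the derived state is whichever differs from the outgroup's state, so for C3 the derived state is 'absent', and for the remaining characters it is 'present'.
C1: derived state 'present' in Species S only — an autapomorphy, so it tells us nothing about relationships among taxa.
All ingroup taxa share the derived state 'present' for C2; it defines the ingroup but does not resolve relationships within it.
C3: derived state 'absent' in Species Q and Species Y only — synapomorphy for {Species Q, Species Y}.
C4: derived state 'present' in Species A only — an autapomorphy, so it tells us nothing about relationships among taxa.
C5 (derived state 'present') is shared by Species A and Species S — a synapomorphy uniting that clade.
Most parsimonious ingroup topology: ((Species S,Species A),(Species Q,Species Y)).
The clade {Species A, Species S} is supported by C5: its derived state 'present' occurs in exactly those taxa and in no other taxon (including the outgroup).

C5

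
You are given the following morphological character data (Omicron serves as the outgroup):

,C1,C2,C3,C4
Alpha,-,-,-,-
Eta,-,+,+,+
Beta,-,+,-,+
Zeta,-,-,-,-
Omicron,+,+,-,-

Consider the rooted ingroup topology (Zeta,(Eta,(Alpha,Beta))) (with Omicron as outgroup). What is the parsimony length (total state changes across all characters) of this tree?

Map each character onto (Zeta,(Eta,(Alpha,Beta))) (rooted by Omicron) and count the minimum state changes it requires (Fitch parsimony):
C1: 1; C2: 2; C3: 1; C4: 2.
Total tree length = 6.

6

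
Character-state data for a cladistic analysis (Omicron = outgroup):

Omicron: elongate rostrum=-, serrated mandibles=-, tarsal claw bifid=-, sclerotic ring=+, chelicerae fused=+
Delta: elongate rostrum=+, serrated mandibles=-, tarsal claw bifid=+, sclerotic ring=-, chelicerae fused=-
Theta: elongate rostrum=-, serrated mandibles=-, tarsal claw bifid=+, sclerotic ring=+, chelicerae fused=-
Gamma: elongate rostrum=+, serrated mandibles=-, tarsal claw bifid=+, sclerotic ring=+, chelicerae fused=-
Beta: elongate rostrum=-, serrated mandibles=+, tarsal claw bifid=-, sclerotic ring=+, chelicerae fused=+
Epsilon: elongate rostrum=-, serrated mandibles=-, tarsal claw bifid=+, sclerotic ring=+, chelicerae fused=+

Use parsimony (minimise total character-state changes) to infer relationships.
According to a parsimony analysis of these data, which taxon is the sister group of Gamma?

Character polarity is set by the outgroup: the derived state is whichever differs from the outgroup's state, so for sclerotic ring, chelicerae fused the derived state is '-', and for the remaining characters it is '+'.
Only Delta and Gamma show the derived state '+' for elongate rostrum, supporting them as a clade.
serrated mandibles (derived state '+') is unique to Beta (autapomorphy; uninformative for grouping).
tarsal claw bifid: derived state '+' in Delta, Epsilon, Gamma, and Theta only — synapomorphy for {Delta, Epsilon, Gamma, Theta}.
sclerotic ring: derived state '-' in Delta only — an autapomorphy, so it tells us nothing about relationships among taxa.
chelicerae fused (derived state '-') is shared by Delta, Gamma, and Theta — a synapomorphy uniting that clade.
Most parsimonious ingroup topology: ((((Delta,Gamma),Theta),Epsilon),Beta).
Gamma and Delta form a cherry on this tree, so they are sister taxa.

Delta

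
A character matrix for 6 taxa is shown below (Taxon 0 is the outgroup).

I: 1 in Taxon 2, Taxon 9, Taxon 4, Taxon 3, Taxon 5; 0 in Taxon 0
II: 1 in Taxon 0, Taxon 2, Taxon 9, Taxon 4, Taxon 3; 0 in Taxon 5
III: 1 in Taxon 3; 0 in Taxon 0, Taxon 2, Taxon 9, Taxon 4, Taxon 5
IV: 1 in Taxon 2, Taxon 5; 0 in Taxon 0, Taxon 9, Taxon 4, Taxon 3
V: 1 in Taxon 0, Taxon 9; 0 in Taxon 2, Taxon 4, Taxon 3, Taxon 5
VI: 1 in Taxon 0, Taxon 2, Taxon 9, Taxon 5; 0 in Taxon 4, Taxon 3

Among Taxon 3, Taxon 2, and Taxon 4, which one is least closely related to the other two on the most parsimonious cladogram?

Taxon 2

Character polarity is set by the outgroup: the derived state is whichever differs from the outgroup's state, so for II, V, VI the derived state is '0', and for the remaining characters it is '1'.
All ingroup taxa share the derived state '1' for I; it defines the ingroup but does not resolve relationships within it.
II: derived state '0' in Taxon 5 only — an autapomorphy, so it tells us nothing about relationships among taxa.
III: derived state '1' in Taxon 3 only — an autapomorphy, so it tells us nothing about relationships among taxa.
Only Taxon 2 and Taxon 5 show the derived state '1' for IV, supporting them as a clade.
Only Taxon 2, Taxon 3, Taxon 4, and Taxon 5 show the derived state '0' for V, supporting them as a clade.
Only Taxon 3 and Taxon 4 show the derived state '0' for VI, supporting them as a clade.
Most parsimonious ingroup topology: (((Taxon 2,Taxon 5),(Taxon 4,Taxon 3)),Taxon 9).
Taxon 3 and Taxon 4 share a more recent common ancestor with each other than either does with Taxon 2, so Taxon 2 is the least closely related of the three.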